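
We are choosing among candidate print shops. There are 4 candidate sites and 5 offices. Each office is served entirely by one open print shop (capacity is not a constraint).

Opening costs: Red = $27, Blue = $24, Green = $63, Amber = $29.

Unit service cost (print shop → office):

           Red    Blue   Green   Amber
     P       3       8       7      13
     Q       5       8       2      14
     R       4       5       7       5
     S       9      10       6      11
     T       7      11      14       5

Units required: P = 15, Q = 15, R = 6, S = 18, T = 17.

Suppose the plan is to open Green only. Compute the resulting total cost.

Total cost: 586

Each office is assigned to its cheapest site among the open ones.
{Green}: P→Green 7·15=105, Q→Green 2·15=30, R→Green 7·6=42, S→Green 6·18=108, T→Green 14·17=238. Service 523; fixed 63; total 586.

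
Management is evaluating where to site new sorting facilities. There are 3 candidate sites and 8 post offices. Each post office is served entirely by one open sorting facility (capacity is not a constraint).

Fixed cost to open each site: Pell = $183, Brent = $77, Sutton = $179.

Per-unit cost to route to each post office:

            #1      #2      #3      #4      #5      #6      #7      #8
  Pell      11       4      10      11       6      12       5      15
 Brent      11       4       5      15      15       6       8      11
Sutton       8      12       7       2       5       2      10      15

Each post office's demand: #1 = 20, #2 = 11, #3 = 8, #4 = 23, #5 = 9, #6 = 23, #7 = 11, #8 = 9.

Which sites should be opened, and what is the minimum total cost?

For any fixed open set, each post office goes to its cheapest open site; total = fixed + service.
{Brent, Sutton}: #1→Sutton 8·20=160, #2→Brent 4·11=44, #3→Brent 5·8=40, #4→Sutton 2·23=46, #5→Sutton 5·9=45, #6→Sutton 2·23=46, #7→Brent 8·11=88, #8→Brent 11·9=99. Service 568; fixed 256; total 824.
{Sutton}: service 730 + fixed 179 = 909
{Pell, Sutton}: service 587 + fixed 362 = 949
{Pell, Brent, Sutton}: #1→Sutton 8·20=160, #2→Pell 4·11=44, #3→Brent 5·8=40, #4→Sutton 2·23=46, #5→Sutton 5·9=45, #6→Sutton 2·23=46, #7→Pell 5·11=55, #8→Brent 11·9=99. Service 535; fixed 439; total 974.
No other subset beats 824.

Open Brent and Sutton; minimum total cost 824.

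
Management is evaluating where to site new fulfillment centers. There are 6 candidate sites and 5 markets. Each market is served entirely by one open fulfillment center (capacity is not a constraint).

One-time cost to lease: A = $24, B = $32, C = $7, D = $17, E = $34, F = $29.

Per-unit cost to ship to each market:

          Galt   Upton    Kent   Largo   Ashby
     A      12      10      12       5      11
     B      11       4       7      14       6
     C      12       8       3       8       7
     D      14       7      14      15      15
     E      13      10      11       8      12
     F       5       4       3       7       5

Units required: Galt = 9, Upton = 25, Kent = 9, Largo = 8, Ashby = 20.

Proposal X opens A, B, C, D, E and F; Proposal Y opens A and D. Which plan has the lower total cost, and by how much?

Proposal X is cheaper by 237.

Proposal X: {A, B, C, D, E, F}: Galt→F 5·9=45, Upton→B 4·25=100, Kent→C 3·9=27, Largo→A 5·8=40, Ashby→F 5·20=100. Service 312; fixed 143; total 455.
Proposal Y: {A, D}: Galt→A 12·9=108, Upton→D 7·25=175, Kent→A 12·9=108, Largo→A 5·8=40, Ashby→A 11·20=220. Service 651; fixed 41; total 692.
Difference: |455 − 692| = 237.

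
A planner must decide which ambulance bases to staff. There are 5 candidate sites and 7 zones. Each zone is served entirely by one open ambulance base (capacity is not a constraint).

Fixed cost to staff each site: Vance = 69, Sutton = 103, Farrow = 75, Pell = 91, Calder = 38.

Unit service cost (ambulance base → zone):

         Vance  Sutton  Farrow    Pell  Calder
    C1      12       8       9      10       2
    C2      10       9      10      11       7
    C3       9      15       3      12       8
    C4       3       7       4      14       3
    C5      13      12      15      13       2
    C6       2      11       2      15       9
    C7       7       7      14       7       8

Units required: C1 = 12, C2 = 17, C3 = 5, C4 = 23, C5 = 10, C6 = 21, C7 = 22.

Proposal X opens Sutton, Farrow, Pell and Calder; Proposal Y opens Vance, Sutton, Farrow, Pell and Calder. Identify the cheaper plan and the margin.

Proposal X: {Sutton, Farrow, Pell, Calder}: C1→Calder 2·12=24, C2→Calder 7·17=119, C3→Farrow 3·5=15, C4→Calder 3·23=69, C5→Calder 2·10=20, C6→Farrow 2·21=42, C7→Sutton 7·22=154. Service 443; fixed 307; total 750.
Proposal Y: {Vance, Sutton, Farrow, Pell, Calder}: C1→Calder 2·12=24, C2→Calder 7·17=119, C3→Farrow 3·5=15, C4→Vance 3·23=69, C5→Calder 2·10=20, C6→Vance 2·21=42, C7→Vance 7·22=154. Service 443; fixed 376; total 819.
Difference: |750 − 819| = 69.

Proposal X is cheaper by 69.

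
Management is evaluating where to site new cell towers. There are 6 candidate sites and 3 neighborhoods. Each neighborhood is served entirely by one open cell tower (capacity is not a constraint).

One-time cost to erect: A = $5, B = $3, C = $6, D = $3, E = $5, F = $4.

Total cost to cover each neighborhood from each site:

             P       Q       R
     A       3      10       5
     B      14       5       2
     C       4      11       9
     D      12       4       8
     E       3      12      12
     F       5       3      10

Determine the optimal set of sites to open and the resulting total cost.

Open B and F; minimum total cost 17.

For any fixed open set, each neighborhood goes to its cheapest open site; total = fixed + service.
{B, F}: P→F 5, Q→F 3, R→B 2. Service 10; fixed 7; total 17.
{A, B}: P→A 3, Q→B 5, R→B 2. Service 10; fixed 8; total 18.
{B, E}: service 10 + fixed 8 = 18
{A, B, C, D, E, F}: service 8 + fixed 26 = 34
No other subset beats 17.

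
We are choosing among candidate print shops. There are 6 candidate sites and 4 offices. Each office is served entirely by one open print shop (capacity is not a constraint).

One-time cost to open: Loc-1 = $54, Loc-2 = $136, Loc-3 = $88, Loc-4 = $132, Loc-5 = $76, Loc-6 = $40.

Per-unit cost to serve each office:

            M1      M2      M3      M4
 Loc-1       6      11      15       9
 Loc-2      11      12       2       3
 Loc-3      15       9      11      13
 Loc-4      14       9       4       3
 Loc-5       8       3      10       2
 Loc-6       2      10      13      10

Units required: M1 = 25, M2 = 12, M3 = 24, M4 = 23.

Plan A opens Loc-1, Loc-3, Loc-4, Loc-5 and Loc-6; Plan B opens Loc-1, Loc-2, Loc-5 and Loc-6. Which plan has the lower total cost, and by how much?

Plan A: {Loc-1, Loc-3, Loc-4, Loc-5, Loc-6}: M1→Loc-6 2·25=50, M2→Loc-5 3·12=36, M3→Loc-4 4·24=96, M4→Loc-5 2·23=46. Service 228; fixed 390; total 618.
Plan B: {Loc-1, Loc-2, Loc-5, Loc-6}: M1→Loc-6 2·25=50, M2→Loc-5 3·12=36, M3→Loc-2 2·24=48, M4→Loc-5 2·23=46. Service 180; fixed 306; total 486.
Difference: |618 − 486| = 132.

Plan B is cheaper by 132.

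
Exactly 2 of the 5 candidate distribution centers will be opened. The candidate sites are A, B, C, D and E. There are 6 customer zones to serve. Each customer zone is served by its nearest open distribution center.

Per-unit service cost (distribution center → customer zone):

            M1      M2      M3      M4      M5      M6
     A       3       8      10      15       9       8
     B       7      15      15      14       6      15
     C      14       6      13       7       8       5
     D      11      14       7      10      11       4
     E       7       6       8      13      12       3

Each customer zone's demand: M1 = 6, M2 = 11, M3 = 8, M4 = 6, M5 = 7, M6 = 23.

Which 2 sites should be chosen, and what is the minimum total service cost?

Choose C and E; total service cost 339.

With exactly 2 open, each customer zone uses its cheapest among the chosen.
{C, E}: M1→E 7·6=42, M2→C 6·11=66, M3→E 8·8=64, M4→C 7·6=42, M5→C 8·7=56, M6→E 3·23=69. Service cost 339.
{A, E}: service cost 358
{B, E}: service cost 361
Among all 10 size-2 choices, {C, E} is lowest.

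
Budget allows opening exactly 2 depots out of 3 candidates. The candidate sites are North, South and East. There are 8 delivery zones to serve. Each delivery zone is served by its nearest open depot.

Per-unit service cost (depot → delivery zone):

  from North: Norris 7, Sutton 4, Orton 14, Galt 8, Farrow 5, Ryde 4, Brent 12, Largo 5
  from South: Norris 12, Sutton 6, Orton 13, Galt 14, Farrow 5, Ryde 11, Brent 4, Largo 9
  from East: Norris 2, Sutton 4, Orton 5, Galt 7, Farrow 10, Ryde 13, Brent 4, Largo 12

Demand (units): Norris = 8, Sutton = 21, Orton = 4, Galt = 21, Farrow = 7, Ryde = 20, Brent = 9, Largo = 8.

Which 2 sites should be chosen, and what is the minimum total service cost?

With exactly 2 open, each delivery zone uses its cheapest among the chosen.
{North, East}: Norris→East 2·8=16, Sutton→North 4·21=84, Orton→East 5·4=20, Galt→East 7·21=147, Farrow→North 5·7=35, Ryde→North 4·20=80, Brent→East 4·9=36, Largo→North 5·8=40. Service cost 458.
{North, South}: service cost 551
{South, East}: service cost 630
Among all 3 size-2 choices, {North, East} is lowest.

Choose North and East; total service cost 458.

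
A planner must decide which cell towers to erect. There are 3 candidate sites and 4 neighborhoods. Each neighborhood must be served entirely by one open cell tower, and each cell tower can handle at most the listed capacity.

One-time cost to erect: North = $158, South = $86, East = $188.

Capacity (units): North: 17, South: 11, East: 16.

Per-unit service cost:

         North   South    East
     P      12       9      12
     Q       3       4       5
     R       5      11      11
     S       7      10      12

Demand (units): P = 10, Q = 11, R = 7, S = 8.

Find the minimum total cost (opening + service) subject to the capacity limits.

Open {North, South, East}: P→South 9·10=90, Q→East 5·11=55, R→North 5·7=35, S→North 7·8=56.
Loads: North carries 15/17, South carries 10/11, East carries 11/16. Service 236; fixed 432; total 668.
Next best feasible plan costs 687.

Minimum total cost: 668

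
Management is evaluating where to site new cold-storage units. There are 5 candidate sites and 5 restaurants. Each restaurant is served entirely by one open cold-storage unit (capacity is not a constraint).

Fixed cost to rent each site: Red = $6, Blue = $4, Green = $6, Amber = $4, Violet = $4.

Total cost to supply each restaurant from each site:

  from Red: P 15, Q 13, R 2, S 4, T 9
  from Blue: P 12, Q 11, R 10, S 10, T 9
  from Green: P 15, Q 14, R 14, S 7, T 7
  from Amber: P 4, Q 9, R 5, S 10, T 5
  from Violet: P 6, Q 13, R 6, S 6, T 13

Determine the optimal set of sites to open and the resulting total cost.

Open Red and Amber; minimum total cost 34.

For any fixed open set, each restaurant goes to its cheapest open site; total = fixed + service.
{Red, Amber}: P→Amber 4, Q→Amber 9, R→Red 2, S→Red 4, T→Amber 5. Service 24; fixed 10; total 34.
{Amber}: service 33 + fixed 4 = 37
{Amber, Violet}: service 29 + fixed 8 = 37
{Red, Blue, Green, Amber, Violet}: P→Amber 4, Q→Amber 9, R→Red 2, S→Red 4, T→Amber 5. Service 24; fixed 24; total 48.
No other subset beats 34.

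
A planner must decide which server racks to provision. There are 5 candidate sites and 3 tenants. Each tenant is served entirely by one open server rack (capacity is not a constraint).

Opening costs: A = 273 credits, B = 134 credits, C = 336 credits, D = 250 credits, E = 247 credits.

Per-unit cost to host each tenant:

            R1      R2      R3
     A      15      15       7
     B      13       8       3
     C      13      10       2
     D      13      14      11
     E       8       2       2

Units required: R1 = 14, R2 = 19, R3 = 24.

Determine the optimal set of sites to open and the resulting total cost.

Open E only; minimum total cost 445.

For any fixed open set, each tenant goes to its cheapest open site; total = fixed + service.
{E}: R1→E 8·14=112, R2→E 2·19=38, R3→E 2·24=48. Service 198; fixed 247; total 445.
{B}: service 406 + fixed 134 = 540
{B, E}: service 198 + fixed 381 = 579
{A, B, C, D, E}: service 198 + fixed 1240 = 1438
No other subset beats 445.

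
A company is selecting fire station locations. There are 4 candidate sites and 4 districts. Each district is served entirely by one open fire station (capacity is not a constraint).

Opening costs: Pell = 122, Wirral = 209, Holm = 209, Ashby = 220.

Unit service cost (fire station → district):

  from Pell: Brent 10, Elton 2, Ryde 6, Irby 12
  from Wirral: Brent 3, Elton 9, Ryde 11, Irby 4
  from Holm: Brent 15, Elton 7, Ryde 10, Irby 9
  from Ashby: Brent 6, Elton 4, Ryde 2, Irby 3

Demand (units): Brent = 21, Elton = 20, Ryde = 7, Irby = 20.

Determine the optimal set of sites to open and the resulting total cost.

For any fixed open set, each district goes to its cheapest open site; total = fixed + service.
{Ashby}: Brent→Ashby 6·21=126, Elton→Ashby 4·20=80, Ryde→Ashby 2·7=14, Irby→Ashby 3·20=60. Service 280; fixed 220; total 500.
{Pell, Wirral}: service 225 + fixed 331 = 556
{Pell, Ashby}: service 240 + fixed 342 = 582
{Pell, Wirral, Holm, Ashby}: service 177 + fixed 760 = 937
(All 15 nonempty subsets were checked; Ashby only is lowest.)

Open Ashby only; minimum total cost 500.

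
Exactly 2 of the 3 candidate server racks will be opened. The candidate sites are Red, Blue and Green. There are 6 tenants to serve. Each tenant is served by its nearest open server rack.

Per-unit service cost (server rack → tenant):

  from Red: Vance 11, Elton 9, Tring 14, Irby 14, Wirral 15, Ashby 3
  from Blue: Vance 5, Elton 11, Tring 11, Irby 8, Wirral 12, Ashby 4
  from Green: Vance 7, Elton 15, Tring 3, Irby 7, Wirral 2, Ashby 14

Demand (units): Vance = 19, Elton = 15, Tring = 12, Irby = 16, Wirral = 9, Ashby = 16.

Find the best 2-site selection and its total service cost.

Choose Red and Green; total service cost 482.

With exactly 2 open, each tenant uses its cheapest among the chosen.
{Red, Green}: Vance→Green 7·19=133, Elton→Red 9·15=135, Tring→Green 3·12=36, Irby→Green 7·16=112, Wirral→Green 2·9=18, Ashby→Red 3·16=48. Service cost 482.
{Blue, Green}: service cost 490
{Red, Blue}: service cost 646
Among all 3 size-2 choices, {Red, Green} is lowest.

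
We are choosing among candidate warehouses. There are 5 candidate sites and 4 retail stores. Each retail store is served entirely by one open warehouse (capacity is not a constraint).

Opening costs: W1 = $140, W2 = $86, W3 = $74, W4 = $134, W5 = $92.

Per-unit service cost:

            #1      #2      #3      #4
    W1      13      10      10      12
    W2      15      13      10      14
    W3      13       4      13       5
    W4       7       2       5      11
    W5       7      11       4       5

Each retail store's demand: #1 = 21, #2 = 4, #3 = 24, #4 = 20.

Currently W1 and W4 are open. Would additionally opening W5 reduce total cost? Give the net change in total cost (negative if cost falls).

Current service cost with {W1, W4}: 495.
Adding W5: each retail store re-picks its cheapest; new service cost 351, saving 144.
Extra fixed cost: 92. Net change = 92 − 144 = -52.
(Totals: 769 → 717.)

Yes — net change −52 (cost falls by 52).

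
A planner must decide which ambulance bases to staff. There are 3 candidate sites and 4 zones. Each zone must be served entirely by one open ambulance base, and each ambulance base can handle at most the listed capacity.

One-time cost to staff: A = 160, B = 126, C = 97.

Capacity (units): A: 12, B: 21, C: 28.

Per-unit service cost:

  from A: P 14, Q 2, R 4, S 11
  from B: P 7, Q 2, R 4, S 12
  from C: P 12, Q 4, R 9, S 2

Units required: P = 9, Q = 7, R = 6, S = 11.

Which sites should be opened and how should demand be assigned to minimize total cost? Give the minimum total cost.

Minimum total cost: 360

Open {B, C}: P→B 7·9=63, Q→C 4·7=28, R→B 4·6=24, S→C 2·11=22.
Loads: B carries 15/21, C carries 18/28. Service 137; fixed 223; total 360.
Next best feasible plan costs 376.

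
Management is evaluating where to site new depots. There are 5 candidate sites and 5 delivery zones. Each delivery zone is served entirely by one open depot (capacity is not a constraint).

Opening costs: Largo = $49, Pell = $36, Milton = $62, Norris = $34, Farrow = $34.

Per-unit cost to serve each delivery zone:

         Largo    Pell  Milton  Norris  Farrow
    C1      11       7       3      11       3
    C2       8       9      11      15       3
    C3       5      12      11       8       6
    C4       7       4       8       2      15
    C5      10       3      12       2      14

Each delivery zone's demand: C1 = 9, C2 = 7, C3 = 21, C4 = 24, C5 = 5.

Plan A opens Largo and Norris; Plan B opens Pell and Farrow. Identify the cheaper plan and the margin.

Plan A: {Largo, Norris}: C1→Largo 11·9=99, C2→Largo 8·7=56, C3→Largo 5·21=105, C4→Norris 2·24=48, C5→Norris 2·5=10. Service 318; fixed 83; total 401.
Plan B: {Pell, Farrow}: C1→Farrow 3·9=27, C2→Farrow 3·7=21, C3→Farrow 6·21=126, C4→Pell 4·24=96, C5→Pell 3·5=15. Service 285; fixed 70; total 355.
Difference: |401 − 355| = 46.

Plan B is cheaper by 46.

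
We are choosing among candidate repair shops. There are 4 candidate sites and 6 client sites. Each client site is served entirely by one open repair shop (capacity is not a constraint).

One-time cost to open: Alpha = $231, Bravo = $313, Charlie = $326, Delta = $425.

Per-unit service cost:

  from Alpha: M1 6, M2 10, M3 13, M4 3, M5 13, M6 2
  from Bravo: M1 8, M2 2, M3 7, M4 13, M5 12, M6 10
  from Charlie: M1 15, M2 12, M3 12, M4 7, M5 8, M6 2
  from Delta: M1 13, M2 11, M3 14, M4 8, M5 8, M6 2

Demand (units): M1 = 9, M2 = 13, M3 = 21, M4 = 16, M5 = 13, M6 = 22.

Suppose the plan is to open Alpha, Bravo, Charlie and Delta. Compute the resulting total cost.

Each client site is assigned to its cheapest site among the open ones.
{Alpha, Bravo, Charlie, Delta}: M1→Alpha 6·9=54, M2→Bravo 2·13=26, M3→Bravo 7·21=147, M4→Alpha 3·16=48, M5→Charlie 8·13=104, M6→Alpha 2·22=44. Service 423; fixed 1295; total 1718.

Total cost: 1718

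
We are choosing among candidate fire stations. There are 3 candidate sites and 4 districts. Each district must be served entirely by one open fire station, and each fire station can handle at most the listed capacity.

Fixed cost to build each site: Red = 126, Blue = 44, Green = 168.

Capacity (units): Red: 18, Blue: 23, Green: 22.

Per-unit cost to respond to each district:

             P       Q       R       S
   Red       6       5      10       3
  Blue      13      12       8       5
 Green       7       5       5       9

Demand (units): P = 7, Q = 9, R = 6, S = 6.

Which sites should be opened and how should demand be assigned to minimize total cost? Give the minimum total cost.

Minimum total cost: 335

Open {Red, Blue}: P→Red 6·7=42, Q→Red 5·9=45, R→Blue 8·6=48, S→Blue 5·6=30.
Loads: Red carries 16/18, Blue carries 12/23. Service 165; fixed 170; total 335.
Next best feasible plan costs 366.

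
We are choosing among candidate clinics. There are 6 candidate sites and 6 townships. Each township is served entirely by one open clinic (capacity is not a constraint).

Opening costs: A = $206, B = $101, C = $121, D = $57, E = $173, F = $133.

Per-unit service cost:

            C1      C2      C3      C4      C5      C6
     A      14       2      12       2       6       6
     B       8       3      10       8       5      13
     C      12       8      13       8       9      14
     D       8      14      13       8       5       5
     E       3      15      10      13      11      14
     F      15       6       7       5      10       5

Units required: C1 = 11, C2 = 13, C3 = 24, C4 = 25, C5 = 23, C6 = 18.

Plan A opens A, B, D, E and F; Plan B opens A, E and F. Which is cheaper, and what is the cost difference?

Plan B is cheaper by 135.

Plan A: {A, B, D, E, F}: C1→E 3·11=33, C2→A 2·13=26, C3→F 7·24=168, C4→A 2·25=50, C5→B 5·23=115, C6→D 5·18=90. Service 482; fixed 670; total 1152.
Plan B: {A, E, F}: C1→E 3·11=33, C2→A 2·13=26, C3→F 7·24=168, C4→A 2·25=50, C5→A 6·23=138, C6→F 5·18=90. Service 505; fixed 512; total 1017.
Difference: |1152 − 1017| = 135.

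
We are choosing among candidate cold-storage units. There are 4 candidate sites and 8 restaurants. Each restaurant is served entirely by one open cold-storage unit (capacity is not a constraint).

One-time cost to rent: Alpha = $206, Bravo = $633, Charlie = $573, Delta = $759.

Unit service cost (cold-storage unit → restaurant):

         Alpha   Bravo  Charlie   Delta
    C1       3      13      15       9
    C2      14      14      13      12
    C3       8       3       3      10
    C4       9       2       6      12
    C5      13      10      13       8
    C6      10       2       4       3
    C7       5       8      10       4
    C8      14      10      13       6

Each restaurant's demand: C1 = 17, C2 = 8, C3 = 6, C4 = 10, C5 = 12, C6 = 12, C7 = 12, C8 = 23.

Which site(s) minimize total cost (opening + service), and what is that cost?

Open Alpha only; minimum total cost 1165.

For any fixed open set, each restaurant goes to its cheapest open site; total = fixed + service.
{Alpha}: C1→Alpha 3·17=51, C2→Alpha 14·8=112, C3→Alpha 8·6=48, C4→Alpha 9·10=90, C5→Alpha 13·12=156, C6→Alpha 10·12=120, C7→Alpha 5·12=60, C8→Alpha 14·23=322. Service 959; fixed 206; total 1165.
{Alpha, Bravo}: service 635 + fixed 839 = 1474
{Bravo}: C1→Bravo 13·17=221, C2→Bravo 14·8=112, C3→Bravo 3·6=18, C4→Bravo 2·10=20, C5→Bravo 10·12=120, C6→Bravo 2·12=24, C7→Bravo 8·12=96, C8→Bravo 10·23=230. Service 841; fixed 633; total 1474.
{Alpha, Bravo, Charlie, Delta}: C1→Alpha 3·17=51, C2→Delta 12·8=96, C3→Bravo 3·6=18, C4→Bravo 2·10=20, C5→Delta 8·12=96, C6→Bravo 2·12=24, C7→Delta 4·12=48, C8→Delta 6·23=138. Service 491; fixed 2171; total 2662.
No other subset beats 1165.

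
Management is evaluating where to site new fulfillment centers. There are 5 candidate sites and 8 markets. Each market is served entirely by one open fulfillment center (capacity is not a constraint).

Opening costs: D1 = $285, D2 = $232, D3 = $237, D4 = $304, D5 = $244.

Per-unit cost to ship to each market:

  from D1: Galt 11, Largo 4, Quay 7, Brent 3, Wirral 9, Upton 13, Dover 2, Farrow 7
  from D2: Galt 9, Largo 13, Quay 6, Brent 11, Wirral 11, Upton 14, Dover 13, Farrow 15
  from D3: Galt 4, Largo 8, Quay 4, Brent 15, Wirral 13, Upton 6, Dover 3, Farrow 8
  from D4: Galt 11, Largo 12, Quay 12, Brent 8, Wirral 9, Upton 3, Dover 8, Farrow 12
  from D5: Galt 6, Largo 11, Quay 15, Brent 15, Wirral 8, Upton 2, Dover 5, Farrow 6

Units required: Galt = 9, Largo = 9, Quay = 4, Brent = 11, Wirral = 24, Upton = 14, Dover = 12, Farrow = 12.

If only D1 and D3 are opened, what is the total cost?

Each market is assigned to its cheapest site among the open ones.
{D1, D3}: Galt→D3 4·9=36, Largo→D1 4·9=36, Quay→D3 4·4=16, Brent→D1 3·11=33, Wirral→D1 9·24=216, Upton→D3 6·14=84, Dover→D1 2·12=24, Farrow→D1 7·12=84. Service 529; fixed 522; total 1051.

Total cost: 1051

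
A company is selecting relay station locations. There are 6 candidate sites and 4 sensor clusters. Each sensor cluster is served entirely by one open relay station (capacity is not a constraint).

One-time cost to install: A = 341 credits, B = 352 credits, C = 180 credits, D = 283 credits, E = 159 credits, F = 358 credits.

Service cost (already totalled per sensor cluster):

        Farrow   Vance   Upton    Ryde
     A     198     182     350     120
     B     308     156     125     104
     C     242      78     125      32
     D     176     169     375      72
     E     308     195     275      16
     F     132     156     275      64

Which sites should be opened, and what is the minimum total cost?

Open C only; minimum total cost 657.

For any fixed open set, each sensor cluster goes to its cheapest open site; total = fixed + service.
{C}: Farrow→C 242, Vance→C 78, Upton→C 125, Ryde→C 32. Service 477; fixed 180; total 657.
{C, E}: service 461 + fixed 339 = 800
{C, D}: service 411 + fixed 463 = 874
{A, B, C, D, E, F}: service 351 + fixed 1673 = 2024
No other subset beats 657.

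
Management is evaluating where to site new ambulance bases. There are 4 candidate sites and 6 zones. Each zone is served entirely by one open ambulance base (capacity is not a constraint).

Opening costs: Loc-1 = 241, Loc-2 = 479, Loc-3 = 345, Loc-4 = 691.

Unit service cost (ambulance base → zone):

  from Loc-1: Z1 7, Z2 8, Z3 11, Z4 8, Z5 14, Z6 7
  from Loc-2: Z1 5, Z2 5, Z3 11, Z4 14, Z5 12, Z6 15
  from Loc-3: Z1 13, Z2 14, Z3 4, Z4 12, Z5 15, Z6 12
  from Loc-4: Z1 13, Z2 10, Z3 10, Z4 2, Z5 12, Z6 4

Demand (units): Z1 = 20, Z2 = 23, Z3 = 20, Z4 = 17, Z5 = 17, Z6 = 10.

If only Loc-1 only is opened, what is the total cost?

Each zone is assigned to its cheapest site among the open ones.
{Loc-1}: Z1→Loc-1 7·20=140, Z2→Loc-1 8·23=184, Z3→Loc-1 11·20=220, Z4→Loc-1 8·17=136, Z5→Loc-1 14·17=238, Z6→Loc-1 7·10=70. Service 988; fixed 241; total 1229.

Total cost: 1229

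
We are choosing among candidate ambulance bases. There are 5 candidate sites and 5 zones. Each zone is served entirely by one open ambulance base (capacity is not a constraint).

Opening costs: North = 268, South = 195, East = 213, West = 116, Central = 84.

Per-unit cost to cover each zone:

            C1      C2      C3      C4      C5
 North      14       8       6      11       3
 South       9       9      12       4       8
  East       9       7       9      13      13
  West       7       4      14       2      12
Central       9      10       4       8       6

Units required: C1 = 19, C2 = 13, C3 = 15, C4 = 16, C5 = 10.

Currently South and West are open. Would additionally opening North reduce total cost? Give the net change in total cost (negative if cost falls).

No — net change +128 (cost rises by 128).

Current service cost with {South, West}: 477.
Adding North: each zone re-picks its cheapest; new service cost 337, saving 140.
Extra fixed cost: 268. Net change = 268 − 140 = 128.
(Totals: 788 → 916.)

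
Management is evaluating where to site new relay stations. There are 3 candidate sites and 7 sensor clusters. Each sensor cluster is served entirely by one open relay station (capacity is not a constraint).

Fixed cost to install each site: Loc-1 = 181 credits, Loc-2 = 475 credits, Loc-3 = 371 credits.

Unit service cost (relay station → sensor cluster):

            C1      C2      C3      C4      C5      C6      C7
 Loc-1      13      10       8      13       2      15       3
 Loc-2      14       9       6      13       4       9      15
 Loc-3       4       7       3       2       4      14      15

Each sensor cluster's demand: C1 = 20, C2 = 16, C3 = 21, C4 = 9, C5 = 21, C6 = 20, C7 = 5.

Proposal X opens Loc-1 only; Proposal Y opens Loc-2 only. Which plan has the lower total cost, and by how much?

Proposal X is cheaper by 238.

Proposal X: {Loc-1}: C1→Loc-1 13·20=260, C2→Loc-1 10·16=160, C3→Loc-1 8·21=168, C4→Loc-1 13·9=117, C5→Loc-1 2·21=42, C6→Loc-1 15·20=300, C7→Loc-1 3·5=15. Service 1062; fixed 181; total 1243.
Proposal Y: {Loc-2}: C1→Loc-2 14·20=280, C2→Loc-2 9·16=144, C3→Loc-2 6·21=126, C4→Loc-2 13·9=117, C5→Loc-2 4·21=84, C6→Loc-2 9·20=180, C7→Loc-2 15·5=75. Service 1006; fixed 475; total 1481.
Difference: |1243 − 1481| = 238.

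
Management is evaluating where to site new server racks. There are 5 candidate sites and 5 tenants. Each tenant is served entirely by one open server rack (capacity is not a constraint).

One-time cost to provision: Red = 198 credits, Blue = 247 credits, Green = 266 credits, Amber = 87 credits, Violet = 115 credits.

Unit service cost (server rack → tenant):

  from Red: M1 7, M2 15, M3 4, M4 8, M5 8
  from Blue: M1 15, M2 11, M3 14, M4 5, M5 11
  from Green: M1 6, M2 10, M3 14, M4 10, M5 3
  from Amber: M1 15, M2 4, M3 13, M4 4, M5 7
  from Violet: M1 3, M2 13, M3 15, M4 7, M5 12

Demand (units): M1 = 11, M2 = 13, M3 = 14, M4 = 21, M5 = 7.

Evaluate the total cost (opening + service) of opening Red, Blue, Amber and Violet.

Each tenant is assigned to its cheapest site among the open ones.
{Red, Blue, Amber, Violet}: M1→Violet 3·11=33, M2→Amber 4·13=52, M3→Red 4·14=56, M4→Amber 4·21=84, M5→Amber 7·7=49. Service 274; fixed 647; total 921.

Total cost: 921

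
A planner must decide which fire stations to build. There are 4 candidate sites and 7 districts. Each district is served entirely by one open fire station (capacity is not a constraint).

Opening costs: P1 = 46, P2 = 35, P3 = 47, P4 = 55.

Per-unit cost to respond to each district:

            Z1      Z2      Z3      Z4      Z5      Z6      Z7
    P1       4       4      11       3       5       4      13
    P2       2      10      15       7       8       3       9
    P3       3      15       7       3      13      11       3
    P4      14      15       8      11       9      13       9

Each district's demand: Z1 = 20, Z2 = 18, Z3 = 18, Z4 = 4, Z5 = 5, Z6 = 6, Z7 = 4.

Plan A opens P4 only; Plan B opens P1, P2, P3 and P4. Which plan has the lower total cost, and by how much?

Plan B is cheaper by 464.

Plan A: {P4}: Z1→P4 14·20=280, Z2→P4 15·18=270, Z3→P4 8·18=144, Z4→P4 11·4=44, Z5→P4 9·5=45, Z6→P4 13·6=78, Z7→P4 9·4=36. Service 897; fixed 55; total 952.
Plan B: {P1, P2, P3, P4}: Z1→P2 2·20=40, Z2→P1 4·18=72, Z3→P3 7·18=126, Z4→P1 3·4=12, Z5→P1 5·5=25, Z6→P2 3·6=18, Z7→P3 3·4=12. Service 305; fixed 183; total 488.
Difference: |952 − 488| = 464.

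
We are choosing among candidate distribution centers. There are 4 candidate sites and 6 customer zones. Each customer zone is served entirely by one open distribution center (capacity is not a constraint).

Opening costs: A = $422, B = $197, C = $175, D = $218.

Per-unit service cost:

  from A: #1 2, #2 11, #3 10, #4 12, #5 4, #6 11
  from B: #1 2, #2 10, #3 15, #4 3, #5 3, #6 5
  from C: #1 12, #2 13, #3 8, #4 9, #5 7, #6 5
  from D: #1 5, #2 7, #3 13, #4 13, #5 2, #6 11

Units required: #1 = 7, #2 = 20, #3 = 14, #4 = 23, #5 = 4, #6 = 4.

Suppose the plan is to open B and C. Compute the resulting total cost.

Each customer zone is assigned to its cheapest site among the open ones.
{B, C}: #1→B 2·7=14, #2→B 10·20=200, #3→C 8·14=112, #4→B 3·23=69, #5→B 3·4=12, #6→B 5·4=20. Service 427; fixed 372; total 799.

Total cost: 799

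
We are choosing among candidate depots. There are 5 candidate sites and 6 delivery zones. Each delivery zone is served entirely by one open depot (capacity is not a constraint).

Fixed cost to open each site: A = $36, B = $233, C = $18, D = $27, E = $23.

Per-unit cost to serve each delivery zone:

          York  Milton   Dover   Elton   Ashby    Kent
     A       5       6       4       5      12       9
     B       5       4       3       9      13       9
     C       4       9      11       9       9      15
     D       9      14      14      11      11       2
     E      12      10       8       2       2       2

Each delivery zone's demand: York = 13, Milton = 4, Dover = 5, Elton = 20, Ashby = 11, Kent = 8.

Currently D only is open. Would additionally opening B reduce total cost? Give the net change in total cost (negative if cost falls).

Current service cost with {D}: 600.
Adding B: each delivery zone re-picks its cheapest; new service cost 413, saving 187.
Extra fixed cost: 233. Net change = 233 − 187 = 46.
(Totals: 627 → 673.)

No — net change +46 (cost rises by 46).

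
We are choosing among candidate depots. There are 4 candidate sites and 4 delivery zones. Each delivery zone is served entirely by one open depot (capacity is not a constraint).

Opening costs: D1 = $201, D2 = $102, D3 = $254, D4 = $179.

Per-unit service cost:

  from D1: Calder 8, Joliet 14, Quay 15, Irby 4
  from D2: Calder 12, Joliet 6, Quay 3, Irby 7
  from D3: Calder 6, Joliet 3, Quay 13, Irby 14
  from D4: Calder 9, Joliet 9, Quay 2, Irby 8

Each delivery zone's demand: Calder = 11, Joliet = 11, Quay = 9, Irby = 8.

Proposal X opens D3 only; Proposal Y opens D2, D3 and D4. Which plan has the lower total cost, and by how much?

Proposal X is cheaper by 126.

Proposal X: {D3}: Calder→D3 6·11=66, Joliet→D3 3·11=33, Quay→D3 13·9=117, Irby→D3 14·8=112. Service 328; fixed 254; total 582.
Proposal Y: {D2, D3, D4}: Calder→D3 6·11=66, Joliet→D3 3·11=33, Quay→D4 2·9=18, Irby→D2 7·8=56. Service 173; fixed 535; total 708.
Difference: |582 − 708| = 126.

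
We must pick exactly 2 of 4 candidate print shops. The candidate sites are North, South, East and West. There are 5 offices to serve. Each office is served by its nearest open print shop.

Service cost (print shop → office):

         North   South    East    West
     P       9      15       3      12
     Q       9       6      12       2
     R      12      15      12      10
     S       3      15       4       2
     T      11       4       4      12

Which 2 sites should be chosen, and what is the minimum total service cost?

With exactly 2 open, each office uses its cheapest among the chosen.
{East, West}: P→East 3, Q→West 2, R→West 10, S→West 2, T→East 4. Service cost 21.
{South, East}: service cost 29
{South, West}: service cost 30
Among all 6 size-2 choices, {East, West} is lowest.

Choose East and West; total service cost 21.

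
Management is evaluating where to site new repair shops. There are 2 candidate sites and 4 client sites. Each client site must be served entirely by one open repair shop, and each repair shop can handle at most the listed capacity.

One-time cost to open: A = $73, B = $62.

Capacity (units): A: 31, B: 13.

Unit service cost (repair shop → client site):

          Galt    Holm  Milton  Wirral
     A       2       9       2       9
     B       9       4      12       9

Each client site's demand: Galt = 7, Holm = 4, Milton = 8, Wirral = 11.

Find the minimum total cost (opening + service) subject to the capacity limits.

Open {A}: Galt→A 2·7=14, Holm→A 9·4=36, Milton→A 2·8=16, Wirral→A 9·11=99.
Loads: A carries 30/31. Service 165; fixed 73; total 238.
Next best feasible plan costs 280.

Minimum total cost: 238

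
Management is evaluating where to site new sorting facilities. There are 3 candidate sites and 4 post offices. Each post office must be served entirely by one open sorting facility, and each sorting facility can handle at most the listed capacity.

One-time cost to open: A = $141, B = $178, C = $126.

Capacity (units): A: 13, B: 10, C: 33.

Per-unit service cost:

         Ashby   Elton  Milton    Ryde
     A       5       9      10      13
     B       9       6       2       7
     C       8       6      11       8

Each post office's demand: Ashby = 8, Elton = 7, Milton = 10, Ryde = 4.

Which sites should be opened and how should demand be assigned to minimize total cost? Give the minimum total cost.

Minimum total cost: 374

Open {C}: Ashby→C 8·8=64, Elton→C 6·7=42, Milton→C 11·10=110, Ryde→C 8·4=32.
Loads: C carries 29/33. Service 248; fixed 126; total 374.
Next best feasible plan costs 462.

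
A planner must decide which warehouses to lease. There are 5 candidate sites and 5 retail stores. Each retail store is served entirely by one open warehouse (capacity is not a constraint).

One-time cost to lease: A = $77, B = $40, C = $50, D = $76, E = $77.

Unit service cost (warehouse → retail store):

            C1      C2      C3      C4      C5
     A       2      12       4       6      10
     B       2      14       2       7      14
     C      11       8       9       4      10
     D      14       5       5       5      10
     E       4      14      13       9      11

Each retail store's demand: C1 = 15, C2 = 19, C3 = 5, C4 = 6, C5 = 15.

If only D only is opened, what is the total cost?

Total cost: 586

Each retail store is assigned to its cheapest site among the open ones.
{D}: C1→D 14·15=210, C2→D 5·19=95, C3→D 5·5=25, C4→D 5·6=30, C5→D 10·15=150. Service 510; fixed 76; total 586.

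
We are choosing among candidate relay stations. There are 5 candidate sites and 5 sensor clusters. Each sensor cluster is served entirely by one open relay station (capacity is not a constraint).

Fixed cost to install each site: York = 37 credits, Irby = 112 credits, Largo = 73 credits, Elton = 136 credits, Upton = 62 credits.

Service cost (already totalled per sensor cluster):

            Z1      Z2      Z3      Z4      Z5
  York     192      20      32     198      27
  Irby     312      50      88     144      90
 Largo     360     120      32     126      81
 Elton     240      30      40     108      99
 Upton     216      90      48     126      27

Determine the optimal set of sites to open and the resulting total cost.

For any fixed open set, each sensor cluster goes to its cheapest open site; total = fixed + service.
{York, Upton}: Z1→York 192, Z2→York 20, Z3→York 32, Z4→Upton 126, Z5→York 27. Service 397; fixed 99; total 496.
{York}: service 469 + fixed 37 = 506
{York, Largo}: service 397 + fixed 110 = 507
{York, Irby, Largo, Elton, Upton}: service 379 + fixed 420 = 799
No other subset beats 496.

Open York and Upton; minimum total cost 496.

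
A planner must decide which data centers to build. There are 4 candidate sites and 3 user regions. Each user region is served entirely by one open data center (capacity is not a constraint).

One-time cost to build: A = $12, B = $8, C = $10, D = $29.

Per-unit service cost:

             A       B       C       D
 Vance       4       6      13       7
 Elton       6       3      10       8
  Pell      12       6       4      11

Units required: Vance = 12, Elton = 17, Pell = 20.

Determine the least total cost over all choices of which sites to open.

For any fixed open set, each user region goes to its cheapest open site; total = fixed + service.
{A, B, C}: Vance→A 4·12=48, Elton→B 3·17=51, Pell→C 4·20=80. Service 179; fixed 30; total 209.
{B, C}: service 203 + fixed 18 = 221
{A, B, C, D}: service 179 + fixed 59 = 238
{B}: service 243 + fixed 8 = 251
No other subset beats 209.

Minimum total cost: 209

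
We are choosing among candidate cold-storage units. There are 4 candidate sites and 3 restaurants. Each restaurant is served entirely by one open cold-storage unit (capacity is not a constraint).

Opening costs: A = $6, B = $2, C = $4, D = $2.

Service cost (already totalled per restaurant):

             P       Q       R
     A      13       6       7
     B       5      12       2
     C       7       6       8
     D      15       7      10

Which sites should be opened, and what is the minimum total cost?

Open B and D; minimum total cost 18.

For any fixed open set, each restaurant goes to its cheapest open site; total = fixed + service.
{B, D}: P→B 5, Q→D 7, R→B 2. Service 14; fixed 4; total 18.
{B, C}: service 13 + fixed 6 = 19
{A, B}: service 13 + fixed 8 = 21
{A, B, C, D}: P→B 5, Q→A 6, R→B 2. Service 13; fixed 14; total 27.
(All 15 nonempty subsets were checked; B and D is lowest.)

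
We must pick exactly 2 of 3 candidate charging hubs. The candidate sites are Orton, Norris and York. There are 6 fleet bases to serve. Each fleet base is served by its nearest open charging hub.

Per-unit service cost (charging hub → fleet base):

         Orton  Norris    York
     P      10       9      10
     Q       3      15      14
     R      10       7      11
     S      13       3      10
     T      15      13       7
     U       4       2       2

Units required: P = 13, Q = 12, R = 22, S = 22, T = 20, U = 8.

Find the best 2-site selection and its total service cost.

Choose Orton and Norris; total service cost 649.

With exactly 2 open, each fleet base uses its cheapest among the chosen.
{Orton, Norris}: P→Norris 9·13=117, Q→Orton 3·12=36, R→Norris 7·22=154, S→Norris 3·22=66, T→Norris 13·20=260, U→Norris 2·8=16. Service cost 649.
{Norris, York}: service cost 661
{Orton, York}: service cost 762
Among all 3 size-2 choices, {Orton, Norris} is lowest.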